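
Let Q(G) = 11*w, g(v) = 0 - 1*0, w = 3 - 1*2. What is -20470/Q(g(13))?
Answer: -20470/11 ≈ -1860.9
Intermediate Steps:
w = 1 (w = 3 - 2 = 1)
g(v) = 0 (g(v) = 0 + 0 = 0)
Q(G) = 11 (Q(G) = 11*1 = 11)
-20470/Q(g(13)) = -20470/11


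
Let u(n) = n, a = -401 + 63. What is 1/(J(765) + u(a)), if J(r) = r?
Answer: 1/427 ≈ 0.0023419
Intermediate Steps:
a = -338
1/(J(765) + u(a)) = 1/(765 - 338) = 1/427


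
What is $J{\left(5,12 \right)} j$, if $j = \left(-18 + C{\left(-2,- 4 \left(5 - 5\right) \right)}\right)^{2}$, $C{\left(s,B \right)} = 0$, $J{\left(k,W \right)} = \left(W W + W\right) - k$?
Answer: $48924$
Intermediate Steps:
$J{\left(k,W \right)} = W + W^{2} - k$ ($J{\left(k,W \right)} = \left(W^{2} + W\right) - k = \left(W + W^{2}\right) - k = W + W^{2} - k$)
$j = 324$ ($j = \left(-18 + 0\right)^{2} = \left(-18\right)^{2} = 324$)
$J{\left(5,12 \right)} j = \left(12 + 12^{2} - 5\right) 324 = \left(12 + 144 - 5\right) 324 = 151 \cdot 324 = 48924$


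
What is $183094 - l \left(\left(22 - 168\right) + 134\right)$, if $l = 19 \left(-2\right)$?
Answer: $182638$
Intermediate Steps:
$l = -38$
$183094 - l \left(\left(22 - 168\right) + 134\right) = 183094 - - 38 \left(\left(22 - 168\right) + 134\right) = 183094 - - 38 \left(-146 + 134\right) = 183094 - \left(-38\right) \left(-12\right) = 183094 - 456 = 182638$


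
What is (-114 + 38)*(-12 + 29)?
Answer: -1292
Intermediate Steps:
(-114 + 38)*(-12 + 29) = -76*17 = -1292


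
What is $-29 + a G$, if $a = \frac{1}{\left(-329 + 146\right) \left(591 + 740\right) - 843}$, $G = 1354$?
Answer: $- \frac{3544709}{122208} \approx -29.006$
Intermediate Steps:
$a = - \frac{1}{244416}$ ($a = \frac{1}{\left(-183\right) 1331 - 843} = \frac{1}{-243573 - 843} = \frac{1}{-244416} = - \frac{1}{244416} \approx -4.0914 \cdot 10^{-6}$)
$-29 + a G = -29 - \frac{677}{122208} = - \frac{3544709}{122208}$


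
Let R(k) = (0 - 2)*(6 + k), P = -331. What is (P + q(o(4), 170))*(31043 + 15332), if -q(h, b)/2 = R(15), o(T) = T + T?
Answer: -11454625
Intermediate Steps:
o(T) = 2*T
R(k) = -12 - 2*k (R(k) = -2*(6 + k) = -12 - 2*k)
q(h, b) = 84 (q(h, b) = -2*(-12 - 2*15) = -2*(-12 - 30) = -2*(-42) = 84)
(P + q(o(4), 170))*(31043 + 15332) = (-331 + 84)*(31043 + 15332) = -247*46375 = -11454625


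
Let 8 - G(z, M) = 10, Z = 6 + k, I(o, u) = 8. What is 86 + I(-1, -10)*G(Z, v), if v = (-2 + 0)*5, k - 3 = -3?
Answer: 70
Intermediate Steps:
k = 0 (k = 3 - 3 = 0)
v = -10 (v = -2*5 = -10)
Z = 6 (Z = 6 + 0 = 6)
G(z, M) = -2 (G(z, M) = 8 - 1*10 = 8 - 10 = -2)
86 + I(-1, -10)*G(Z, v) = 86 + 8*(-2) = 86 - 16 = 70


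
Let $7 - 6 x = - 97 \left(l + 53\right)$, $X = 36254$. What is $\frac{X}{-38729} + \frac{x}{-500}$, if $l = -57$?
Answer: $- \frac{31335417}{38729000} \approx -0.80909$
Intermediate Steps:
$x = - \frac{127}{2}$ ($x = \frac{7}{6} - \frac{\left(-97\right) \left(-57 + 53\right)}{6} = \frac{7}{6} - \frac{\left(-97\right) \left(-4\right)}{6} = \frac{7}{6} - \frac{194}{3} = - \frac{127}{2} \approx -63.5$)
$\frac{X}{-38729} + \frac{x}{-500} = \frac{36254}{-38729} - \frac{127}{2 \left(-500\right)} = 36254 \left(- \frac{1}{38729}\right) - - \frac{127}{1000} = - \frac{36254}{38729} + \frac{127}{1000} = - \frac{31335417}{38729000}$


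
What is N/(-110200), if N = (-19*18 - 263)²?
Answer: -14641/4408 ≈ -3.3215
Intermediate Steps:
N = 366025 (N = (-342 - 263)² = (-605)² = 366025)
N/(-110200) = 366025/(-110200) = 366025*(-1/110200) = -14641/4408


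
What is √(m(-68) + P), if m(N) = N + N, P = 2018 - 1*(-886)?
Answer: 4*√173 ≈ 52.612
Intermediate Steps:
P = 2904 (P = 2018 + 886 = 2904)
m(N) = 2*N
√(m(-68) + P) = √(2*(-68) + 2904) = √(-136 + 2904) = √2768 = 4*√173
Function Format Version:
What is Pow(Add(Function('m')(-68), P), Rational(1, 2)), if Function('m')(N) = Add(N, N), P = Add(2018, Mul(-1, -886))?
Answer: Mul(4, Pow(173, Rational(1, 2))) ≈ 52.612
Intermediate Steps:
P = 2904 (P = Add(2018, 886) = 2904)
Function('m')(N) = Mul(2, N)
Pow(Add(Function('m')(-68), P), Rational(1, 2)) = Pow(Add(Mul(2, -68), 2904), Rational(1, 2)) = Pow(Add(-136, 2904), Rational(1, 2)) = Pow(2768, Rational(1, 2)) = Mul(4, Pow(173, Rational(1, 2)))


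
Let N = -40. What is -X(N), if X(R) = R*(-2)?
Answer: -80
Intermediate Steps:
X(R) = -2*R
-X(N) = -(-2)*(-40) = -1*80 = -80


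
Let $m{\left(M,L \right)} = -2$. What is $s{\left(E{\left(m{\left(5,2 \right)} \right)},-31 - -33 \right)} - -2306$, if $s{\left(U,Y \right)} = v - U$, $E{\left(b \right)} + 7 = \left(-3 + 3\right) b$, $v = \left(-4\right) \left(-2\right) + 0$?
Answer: $2321$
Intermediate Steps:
$v = 8$ ($v = 8 + 0 = 8$)
$E{\left(b \right)} = -7$ ($E{\left(b \right)} = -7 + \left(-3 + 3\right) b = -7 + 0 b = -7 + 0 = -7$)
$s{\left(U,Y \right)} = 8 - U$
$s{\left(E{\left(m{\left(5,2 \right)} \right)},-31 - -33 \right)} - -2306 = \left(8 - -7\right) - -2306 = \left(8 + 7\right) + 2306 = 15 + 2306 = 2321$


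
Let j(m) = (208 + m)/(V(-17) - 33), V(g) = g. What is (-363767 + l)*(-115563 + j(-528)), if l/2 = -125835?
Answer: 355589036171/5 ≈ 7.1118e+10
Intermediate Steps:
l = -251670 (l = 2*(-125835) = -251670)
j(m) = -104/25 - m/50 (j(m) = (208 + m)/(-17 - 33) = (208 + m)/(-50) = (208 + m)*(-1/50) = -104/25 - m/50)
(-363767 + l)*(-115563 + j(-528)) = (-363767 - 251670)*(-115563 + (-104/25 - 1/50*(-528))) = -615437*(-115563 + (-104/25 + 264/25)) = -615437*(-115563 + 32/5) = -615437*(-577783/5) = 355589036171/5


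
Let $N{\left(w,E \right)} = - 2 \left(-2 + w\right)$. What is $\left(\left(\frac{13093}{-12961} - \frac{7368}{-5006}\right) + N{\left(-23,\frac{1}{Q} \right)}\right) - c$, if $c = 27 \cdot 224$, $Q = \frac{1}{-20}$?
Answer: $- \frac{194568438689}{32441383} \approx -5997.5$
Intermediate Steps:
$Q = - \frac{1}{20} \approx -0.05$
$N{\left(w,E \right)} = 4 - 2 w$
$c = 6048$
$\left(\left(\frac{13093}{-12961} - \frac{7368}{-5006}\right) + N{\left(-23,\frac{1}{Q} \right)}\right) - c = \left(\left(\frac{13093}{-12961} - \frac{7368}{-5006}\right) + \left(4 - -46\right)\right) - 6048 = \left(\left(13093 \left(- \frac{1}{12961}\right) - - \frac{3684}{2503}\right) + \left(4 + 46\right)\right) - 6048 = \left(\left(- \frac{13093}{12961} + \frac{3684}{2503}\right) + 50\right) - 6048 = \left(\frac{14976545}{32441383} + 50\right) - 6048 = \frac{1637045695}{32441383} - 6048 = - \frac{194568438689}{32441383}$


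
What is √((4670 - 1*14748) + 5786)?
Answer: 2*I*√1073 ≈ 65.513*I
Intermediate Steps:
√((4670 - 1*14748) + 5786) = √((4670 - 14748) + 5786) = √(-10078 + 5786) = √(-4292) = 2*I*√1073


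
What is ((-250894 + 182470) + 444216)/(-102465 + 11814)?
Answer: -125264/30217 ≈ -4.1455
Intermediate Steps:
((-250894 + 182470) + 444216)/(-102465 + 11814) = (-68424 + 444216)/(-90651) = 375792*(-1/90651) = -125264/30217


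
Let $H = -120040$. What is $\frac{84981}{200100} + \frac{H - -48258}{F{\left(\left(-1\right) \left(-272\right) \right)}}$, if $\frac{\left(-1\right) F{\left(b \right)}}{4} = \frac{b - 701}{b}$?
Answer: $- \frac{325562286917}{28614300} \approx -11378.0$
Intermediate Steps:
$F{\left(b \right)} = - \frac{4 \left(-701 + b\right)}{b}$ ($F{\left(b \right)} = - 4 \frac{b - 701}{b} = - 4 \frac{-701 + b}{b} = - \frac{4 \left(-701 + b\right)}{b}$)
$\frac{84981}{200100} + \frac{H - -48258}{F{\left(\left(-1\right) \left(-272\right) \right)}} = \frac{84981}{200100} + \frac{-120040 - -48258}{-4 + \frac{2804}{\left(-1\right) \left(-272\right)}} = 84981 \cdot \frac{1}{200100} + \frac{-120040 + 48258}{-4 + \frac{2804}{272}} = \frac{28327}{66700} - \frac{71782}{-4 + 2804 \cdot \frac{1}{272}} = \frac{28327}{66700} - \frac{71782}{-4 + \frac{701}{68}} = \frac{28327}{66700} - \frac{71782}{\frac{429}{68}} = \frac{28327}{66700} - \frac{4881176}{429} = - \frac{325562286917}{28614300}$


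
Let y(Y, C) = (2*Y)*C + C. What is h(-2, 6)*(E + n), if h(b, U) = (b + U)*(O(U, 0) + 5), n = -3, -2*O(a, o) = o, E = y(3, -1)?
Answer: -200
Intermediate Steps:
y(Y, C) = C + 2*C*Y (y(Y, C) = 2*C*Y + C = C + 2*C*Y)
E = -7 (E = -(1 + 2*3) = -(1 + 6) = -1*7 = -7)
O(a, o) = -o/2
h(b, U) = 5*U + 5*b (h(b, U) = (b + U)*(-1/2*0 + 5) = (U + b)*(0 + 5) = (U + b)*5 = 5*U + 5*b)
h(-2, 6)*(E + n) = (5*6 + 5*(-2))*(-7 - 3) = (30 - 10)*(-10) = 20*(-10) = -200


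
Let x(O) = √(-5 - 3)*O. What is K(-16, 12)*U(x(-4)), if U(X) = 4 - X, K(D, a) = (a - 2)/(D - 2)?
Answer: -20/9 - 40*I*√2/9 ≈ -2.2222 - 6.2854*I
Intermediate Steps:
K(D, a) = (-2 + a)/(-2 + D)
x(O) = 2*I*O*√2 (x(O) = √(-8)*O = (2*I*√2)*O = 2*I*O*√2)
K(-16, 12)*U(x(-4)) = ((-2 + 12)/(-2 - 16))*(4 - 2*I*(-4)*√2) = (10/(-18))*(4 - (-8)*I*√2) = (-1/18*10)*(4 + 8*I*√2) = -5*(4 + 8*I*√2)/9 = -20/9 - 40*I*√2/9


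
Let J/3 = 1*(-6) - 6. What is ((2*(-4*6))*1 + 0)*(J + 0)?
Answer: 1728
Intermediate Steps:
J = -36 (J = 3*(1*(-6) - 6) = 3*(-6 - 6) = 3*(-12) = -36)
((2*(-4*6))*1 + 0)*(J + 0) = ((2*(-4*6))*1 + 0)*(-36 + 0) = ((2*(-24))*1 + 0)*(-36) = (-48*1 + 0)*(-36) = (-48 + 0)*(-36) = -48*(-36) = 1728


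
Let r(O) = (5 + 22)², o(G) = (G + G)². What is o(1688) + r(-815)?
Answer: 11398105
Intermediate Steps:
o(G) = 4*G² (o(G) = (2*G)² = 4*G²)
r(O) = 729 (r(O) = 27² = 729)
o(1688) + r(-815) = 4*1688² + 729 = 4*2849344 + 729 = 11397376 + 729 = 11398105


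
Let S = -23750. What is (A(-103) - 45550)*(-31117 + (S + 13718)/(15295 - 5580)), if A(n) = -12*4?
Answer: 13784808303826/9715 ≈ 1.4189e+9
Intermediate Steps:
A(n) = -48
(A(-103) - 45550)*(-31117 + (S + 13718)/(15295 - 5580)) = (-48 - 45550)*(-31117 + (-23750 + 13718)/(15295 - 5580)) = -45598*(-31117 - 10032/9715) = -45598*(-302311687/9715) = 13784808303826/9715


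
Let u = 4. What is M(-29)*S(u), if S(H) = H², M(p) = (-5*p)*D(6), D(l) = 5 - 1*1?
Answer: 9280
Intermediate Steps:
D(l) = 4 (D(l) = 5 - 1 = 4)
M(p) = -20*p (M(p) = -5*p*4 = -20*p)
M(-29)*S(u) = -20*(-29)*4² = 580*16 = 9280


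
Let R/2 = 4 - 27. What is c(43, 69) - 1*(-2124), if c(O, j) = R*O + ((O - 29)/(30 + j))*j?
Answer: 5140/33 ≈ 155.76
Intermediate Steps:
R = -46 (R = 2*(4 - 27) = 2*(-23) = -46)
c(O, j) = -46*O + j*(-29 + O)/(30 + j) (c(O, j) = -46*O + ((O - 29)/(30 + j))*j = -46*O + ((-29 + O)/(30 + j))*j = -46*O + j*(-29 + O)/(30 + j))
c(43, 69) - 1*(-2124) = (-1380*43 - 29*69 - 45*43*69)/(30 + 69) - 1*(-2124) = (-59340 - 2001 - 133515)/99 + 2124 = (1/99)*(-194856) + 2124 = -64952/33 + 2124 = 5140/33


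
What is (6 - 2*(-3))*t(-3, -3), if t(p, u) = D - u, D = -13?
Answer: -120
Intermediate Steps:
t(p, u) = -13 - u
(6 - 2*(-3))*t(-3, -3) = (6 - 2*(-3))*(-13 - 1*(-3)) = (6 + 6)*(-13 + 3) = 12*(-10) = -120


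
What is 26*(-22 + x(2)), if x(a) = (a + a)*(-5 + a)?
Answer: -884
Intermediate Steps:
x(a) = 2*a*(-5 + a) (x(a) = (2*a)*(-5 + a) = 2*a*(-5 + a))
26*(-22 + x(2)) = 26*(-22 + 2*2*(-5 + 2)) = 26*(-22 + 2*2*(-3)) = 26*(-22 - 12) = 26*(-34) = -884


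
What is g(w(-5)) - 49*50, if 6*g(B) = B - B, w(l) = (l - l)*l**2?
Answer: -2450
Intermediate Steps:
w(l) = 0 (w(l) = 0*l**2 = 0)
g(B) = 0 (g(B) = (B - B)/6 = (1/6)*0 = 0)
g(w(-5)) - 49*50 = 0 - 49*50 = 0 - 2450 = -2450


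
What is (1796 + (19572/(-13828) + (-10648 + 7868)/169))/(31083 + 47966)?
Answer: 1038845091/46183034417 ≈ 0.022494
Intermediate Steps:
(1796 + (19572/(-13828) + (-10648 + 7868)/169))/(31083 + 47966) = (1796 + (19572*(-1/13828) - 2780*1/169))/79049 = (1796 + (-4893/3457 - 2780/169))*(1/79049) = (1796 - 10437377/584233)*(1/79049) = (1038845091/584233)*(1/79049) = 1038845091/46183034417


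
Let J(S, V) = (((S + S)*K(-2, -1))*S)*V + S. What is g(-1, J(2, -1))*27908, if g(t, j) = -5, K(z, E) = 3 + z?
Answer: -139540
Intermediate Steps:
J(S, V) = S + 2*V*S² (J(S, V) = (((S + S)*(3 - 2))*S)*V + S = (((2*S)*1)*S)*V + S = ((2*S)*S)*V + S = (2*S²)*V + S = 2*V*S² + S = S + 2*V*S²)
g(-1, J(2, -1))*27908 = -5*27908 = -139540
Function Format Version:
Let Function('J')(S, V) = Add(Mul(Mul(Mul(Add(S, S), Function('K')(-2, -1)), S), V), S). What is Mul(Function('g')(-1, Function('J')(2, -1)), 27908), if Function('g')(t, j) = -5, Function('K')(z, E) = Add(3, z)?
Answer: -139540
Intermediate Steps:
Function('J')(S, V) = Add(S, Mul(2, V, Pow(S, 2))) (Function('J')(S, V) = Add(Mul(Mul(Mul(Add(S, S), Add(3, -2)), S), V), S) = Add(Mul(Mul(Mul(Mul(2, S), 1), S), V), S) = Add(Mul(Mul(Mul(2, S), S), V), S) = Add(Mul(Mul(2, Pow(S, 2)), V), S) = Add(Mul(2, V, Pow(S, 2)), S) = Add(S, Mul(2, V, Pow(S, 2))))
Mul(Function('g')(-1, Function('J')(2, -1)), 27908) = Mul(-5, 27908) = -139540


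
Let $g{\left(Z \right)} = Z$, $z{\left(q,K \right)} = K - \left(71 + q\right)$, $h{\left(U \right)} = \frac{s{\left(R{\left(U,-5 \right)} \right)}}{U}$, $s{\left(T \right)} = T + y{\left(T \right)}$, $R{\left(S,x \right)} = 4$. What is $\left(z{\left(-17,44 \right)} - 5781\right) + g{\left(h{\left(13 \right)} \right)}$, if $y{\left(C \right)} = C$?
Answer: $- \frac{75275}{13} \approx -5790.4$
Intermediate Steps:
$s{\left(T \right)} = 2 T$ ($s{\left(T \right)} = T + T = 2 T$)
$h{\left(U \right)} = \frac{8}{U}$ ($h{\left(U \right)} = \frac{2 \cdot 4}{U} = \frac{8}{U}$)
$z{\left(q,K \right)} = -71 + K - q$
$\left(z{\left(-17,44 \right)} - 5781\right) + g{\left(h{\left(13 \right)} \right)} = \left(\left(-71 + 44 - -17\right) - 5781\right) + \frac{8}{13} = \left(\left(-71 + 44 + 17\right) - 5781\right) + 8 \cdot \frac{1}{13} = \left(-10 - 5781\right) + \frac{8}{13} = -5791 + \frac{8}{13} = - \frac{75275}{13}$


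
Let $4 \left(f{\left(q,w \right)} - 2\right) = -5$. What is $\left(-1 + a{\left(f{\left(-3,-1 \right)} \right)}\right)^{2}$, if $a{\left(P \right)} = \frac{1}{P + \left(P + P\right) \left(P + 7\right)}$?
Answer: $\frac{8281}{9801} \approx 0.84491$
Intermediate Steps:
$f{\left(q,w \right)} = \frac{3}{4}$ ($f{\left(q,w \right)} = 2 + \frac{1}{4} \left(-5\right) = 2 - \frac{5}{4} = \frac{3}{4}$)
$a{\left(P \right)} = \frac{1}{P + 2 P \left(7 + P\right)}$
$\left(-1 + a{\left(f{\left(-3,-1 \right)} \right)}\right)^{2} = \left(-1 + \frac{1}{\frac{3}{4} \left(15 + 2 \cdot \frac{3}{4}\right)}\right)^{2} = \left(-1 + \frac{4}{3 \left(15 + \frac{3}{2}\right)}\right)^{2} = \left(-1 + \frac{4}{3 \cdot \frac{33}{2}}\right)^{2} = \left(-1 + \frac{4}{3} \cdot \frac{2}{33}\right)^{2} = \left(-1 + \frac{8}{99}\right)^{2} = \left(- \frac{91}{99}\right)^{2} = \frac{8281}{9801}$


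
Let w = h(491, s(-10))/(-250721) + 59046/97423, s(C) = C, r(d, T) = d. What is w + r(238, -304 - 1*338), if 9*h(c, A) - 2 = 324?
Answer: 52453679717182/219833927847 ≈ 238.61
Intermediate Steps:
h(c, A) = 326/9 (h(c, A) = 2/9 + (⅑)*324 = 2/9 + 36 = 326/9)
w = 133204889596/219833927847 (w = (326/9)/(-250721) + 59046/97423 = (326/9)*(-1/250721) + 59046*(1/97423) = -326/2256489 + 59046/97423 = 133204889596/219833927847 ≈ 0.60593)
w + r(238, -304 - 1*338) = 133204889596/219833927847 + 238 = 52453679717182/219833927847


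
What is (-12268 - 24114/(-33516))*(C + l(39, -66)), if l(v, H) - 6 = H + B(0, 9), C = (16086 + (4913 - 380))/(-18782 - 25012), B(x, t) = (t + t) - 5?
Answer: 2261257431971/3883068 ≈ 5.8234e+5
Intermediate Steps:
B(x, t) = -5 + 2*t (B(x, t) = 2*t - 5 = -5 + 2*t)
C = -2291/4866 (C = (16086 + 4533)/(-43794) = 20619*(-1/43794) = -2291/4866 ≈ -0.47082)
l(v, H) = 19 + H (l(v, H) = 6 + (H + (-5 + 2*9)) = 6 + (H + (-5 + 18)) = 6 + (H + 13) = 6 + (13 + H) = 19 + H)
(-12268 - 24114/(-33516))*(C + l(39, -66)) = (-12268 - 24114/(-33516))*(-2291/4866 + (19 - 66)) = (-12268 - 24114*(-1/33516))*(-2291/4866 - 47) = (-12268 + 4019/5586)*(-230993/4866) = -68525029/5586*(-230993/4866) = 2261257431971/3883068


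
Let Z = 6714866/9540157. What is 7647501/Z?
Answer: 72958360197657/6714866 ≈ 1.0865e+7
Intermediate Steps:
Z = 6714866/9540157 (Z = 6714866*(1/9540157) = 6714866/9540157 ≈ 0.70385)
7647501/Z = 7647501/(6714866/9540157) = 7647501*(9540157/6714866) = 72958360197657/6714866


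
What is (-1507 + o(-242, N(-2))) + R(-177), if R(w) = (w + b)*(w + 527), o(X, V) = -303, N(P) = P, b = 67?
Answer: -40310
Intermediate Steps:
R(w) = (67 + w)*(527 + w) (R(w) = (w + 67)*(w + 527) = (67 + w)*(527 + w))
(-1507 + o(-242, N(-2))) + R(-177) = (-1507 - 303) + (35309 + (-177)² + 594*(-177)) = -1810 + (35309 + 31329 - 105138) = -1810 - 38500 = -40310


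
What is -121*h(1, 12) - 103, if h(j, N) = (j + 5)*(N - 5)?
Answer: -5185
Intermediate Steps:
h(j, N) = (-5 + N)*(5 + j) (h(j, N) = (5 + j)*(-5 + N) = (-5 + N)*(5 + j))
-121*h(1, 12) - 103 = -121*(-25 - 5*1 + 5*12 + 12*1) - 103 = -121*(-25 - 5 + 60 + 12) - 103 = -121*42 - 103 = -5082 - 103 = -5185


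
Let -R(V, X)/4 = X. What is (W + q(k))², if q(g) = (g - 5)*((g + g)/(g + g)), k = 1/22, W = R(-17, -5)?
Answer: 109561/484 ≈ 226.37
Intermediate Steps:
R(V, X) = -4*X
W = 20 (W = -4*(-5) = 20)
k = 1/22 ≈ 0.045455
q(g) = -5 + g (q(g) = (-5 + g)*((2*g)/((2*g))) = (-5 + g)*((2*g)*(1/(2*g))) = (-5 + g)*1 = -5 + g)
(W + q(k))² = (20 + (-5 + 1/22))² = (20 - 109/22)² = (331/22)² = 109561/484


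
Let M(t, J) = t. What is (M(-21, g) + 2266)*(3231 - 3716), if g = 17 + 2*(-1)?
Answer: -1088825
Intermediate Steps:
g = 15 (g = 17 - 2 = 15)
(M(-21, g) + 2266)*(3231 - 3716) = (-21 + 2266)*(3231 - 3716) = 2245*(-485) = -1088825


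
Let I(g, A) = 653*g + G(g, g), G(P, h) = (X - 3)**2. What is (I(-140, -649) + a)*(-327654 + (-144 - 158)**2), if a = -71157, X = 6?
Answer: 38439203600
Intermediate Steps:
G(P, h) = 9 (G(P, h) = (6 - 3)**2 = 3**2 = 9)
I(g, A) = 9 + 653*g (I(g, A) = 653*g + 9 = 9 + 653*g)
(I(-140, -649) + a)*(-327654 + (-144 - 158)**2) = ((9 + 653*(-140)) - 71157)*(-327654 + (-144 - 158)**2) = ((9 - 91420) - 71157)*(-327654 + (-302)**2) = (-91411 - 71157)*(-327654 + 91204) = -162568*(-236450) = 38439203600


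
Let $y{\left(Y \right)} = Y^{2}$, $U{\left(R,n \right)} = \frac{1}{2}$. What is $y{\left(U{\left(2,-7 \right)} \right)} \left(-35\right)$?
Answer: $- \frac{35}{4} \approx -8.75$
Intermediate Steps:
$U{\left(R,n \right)} = \frac{1}{2}$
$y{\left(U{\left(2,-7 \right)} \right)} \left(-35\right) = \left(\frac{1}{2}\right)^{2} \left(-35\right) = \frac{1}{4} \left(-35\right) = - \frac{35}{4}$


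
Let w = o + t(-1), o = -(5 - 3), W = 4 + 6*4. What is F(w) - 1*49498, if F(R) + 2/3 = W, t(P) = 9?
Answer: -148412/3 ≈ -49471.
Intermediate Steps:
W = 28 (W = 4 + 24 = 28)
o = -2 (o = -1*2 = -2)
w = 7 (w = -2 + 9 = 7)
F(R) = 82/3 (F(R) = -2/3 + 28 = 82/3)
F(w) - 1*49498 = 82/3 - 1*49498 = 82/3 - 49498 = -148412/3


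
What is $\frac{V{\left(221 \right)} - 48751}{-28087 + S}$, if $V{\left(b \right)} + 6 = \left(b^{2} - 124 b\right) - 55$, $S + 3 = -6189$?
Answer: $\frac{27375}{34279} \approx 0.79859$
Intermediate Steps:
$S = -6192$ ($S = -3 - 6189 = -6192$)
$V{\left(b \right)} = -61 + b^{2} - 124 b$ ($V{\left(b \right)} = -6 - \left(55 - b^{2} + 124 b\right) = -61 + b^{2} - 124 b$)
$\frac{V{\left(221 \right)} - 48751}{-28087 + S} = \frac{\left(-61 + 221^{2} - 27404\right) - 48751}{-28087 - 6192} = \frac{\left(-61 + 48841 - 27404\right) - 48751}{-34279} = \left(21376 - 48751\right) \left(- \frac{1}{34279}\right) = \left(-27375\right) \left(- \frac{1}{34279}\right) = \frac{27375}{34279}$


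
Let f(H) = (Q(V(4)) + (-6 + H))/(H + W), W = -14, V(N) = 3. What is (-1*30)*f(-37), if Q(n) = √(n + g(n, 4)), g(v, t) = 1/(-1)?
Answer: -430/17 + 10*√2/17 ≈ -24.462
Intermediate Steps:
g(v, t) = -1
Q(n) = √(-1 + n) (Q(n) = √(n - 1) = √(-1 + n))
f(H) = (-6 + H + √2)/(-14 + H) (f(H) = (√(-1 + 3) + (-6 + H))/(H - 14) = (√2 + (-6 + H))/(-14 + H) = (-6 + H + √2)/(-14 + H))
(-1*30)*f(-37) = (-1*30)*((-6 - 37 + √2)/(-14 - 37)) = -30*(-43 + √2)/(-51) = -(-10)*(-43 + √2)/17 = -30*(43/51 - √2/51) = -430/17 + 10*√2/17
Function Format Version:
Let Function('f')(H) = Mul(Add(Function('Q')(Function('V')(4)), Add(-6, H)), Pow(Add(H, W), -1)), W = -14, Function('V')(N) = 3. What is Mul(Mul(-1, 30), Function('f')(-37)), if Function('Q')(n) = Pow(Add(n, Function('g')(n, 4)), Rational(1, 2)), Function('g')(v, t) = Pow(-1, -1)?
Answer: Add(Rational(-430, 17), Mul(Rational(10, 17), Pow(2, Rational(1, 2)))) ≈ -24.462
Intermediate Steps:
Function('g')(v, t) = -1
Function('Q')(n) = Pow(Add(-1, n), Rational(1, 2)) (Function('Q')(n) = Pow(Add(n, -1), Rational(1, 2)) = Pow(Add(-1, n), Rational(1, 2)))
Function('f')(H) = Mul(Pow(Add(-14, H), -1), Add(-6, H, Pow(2, Rational(1, 2)))) (Function('f')(H) = Mul(Add(Pow(Add(-1, 3), Rational(1, 2)), Add(-6, H)), Pow(Add(H, -14), -1)) = Mul(Add(Pow(2, Rational(1, 2)), Add(-6, H)), Pow(Add(-14, H), -1)) = Mul(Add(-6, H, Pow(2, Rational(1, 2))), Pow(Add(-14, H), -1)) = Mul(Pow(Add(-14, H), -1), Add(-6, H, Pow(2, Rational(1, 2)))))
Mul(Mul(-1, 30), Function('f')(-37)) = Mul(Mul(-1, 30), Mul(Pow(Add(-14, -37), -1), Add(-6, -37, Pow(2, Rational(1, 2))))) = Mul(-30, Mul(Pow(-51, -1), Add(-43, Pow(2, Rational(1, 2))))) = Mul(-30, Mul(Rational(-1, 51), Add(-43, Pow(2, Rational(1, 2))))) = Mul(-30, Add(Rational(43, 51), Mul(Rational(-1, 51), Pow(2, Rational(1, 2))))) = Add(Rational(-430, 17), Mul(Rational(10, 17), Pow(2, Rational(1, 2))))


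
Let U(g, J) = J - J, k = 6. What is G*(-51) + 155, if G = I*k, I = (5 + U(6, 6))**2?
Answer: -7495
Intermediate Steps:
U(g, J) = 0
I = 25 (I = (5 + 0)**2 = 5**2 = 25)
G = 150 (G = 25*6 = 150)
G*(-51) + 155 = 150*(-51) + 155 = -7650 + 155 = -7495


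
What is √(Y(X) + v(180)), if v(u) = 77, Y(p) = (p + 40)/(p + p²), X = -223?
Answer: 3*√2329702854/16502 ≈ 8.7747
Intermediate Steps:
Y(p) = (40 + p)/(p + p²)
√(Y(X) + v(180)) = √((40 - 223)/((-223)*(1 - 223)) + 77) = √(-1/223*(-183)/(-222) + 77) = √(-1/223*(-1/222)*(-183) + 77) = √(-61/16502 + 77) = √(1270593/16502) = 3*√2329702854/16502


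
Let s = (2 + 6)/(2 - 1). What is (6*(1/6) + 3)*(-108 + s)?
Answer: -400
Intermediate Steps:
s = 8 (s = 8/1 = 1*8 = 8)
(6*(1/6) + 3)*(-108 + s) = (6*(1/6) + 3)*(-108 + 8) = (6*(1*(⅙)) + 3)*(-100) = (6*(⅙) + 3)*(-100) = (1 + 3)*(-100) = 4*(-100) = -400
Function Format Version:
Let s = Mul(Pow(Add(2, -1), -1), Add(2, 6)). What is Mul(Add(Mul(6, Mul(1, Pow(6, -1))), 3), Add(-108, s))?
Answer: -400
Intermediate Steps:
s = 8 (s = Mul(Pow(1, -1), 8) = Mul(1, 8) = 8)
Mul(Add(Mul(6, Mul(1, Pow(6, -1))), 3), Add(-108, s)) = Mul(Add(Mul(6, Mul(1, Pow(6, -1))), 3), Add(-108, 8)) = Mul(Add(Mul(6, Mul(1, Rational(1, 6))), 3), -100) = Mul(Add(Mul(6, Rational(1, 6)), 3), -100) = Mul(Add(1, 3), -100) = Mul(4, -100) = -400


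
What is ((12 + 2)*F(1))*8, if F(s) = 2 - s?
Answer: 112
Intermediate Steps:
((12 + 2)*F(1))*8 = ((12 + 2)*(2 - 1*1))*8 = (14*(2 - 1))*8 = (14*1)*8 = 14*8 = 112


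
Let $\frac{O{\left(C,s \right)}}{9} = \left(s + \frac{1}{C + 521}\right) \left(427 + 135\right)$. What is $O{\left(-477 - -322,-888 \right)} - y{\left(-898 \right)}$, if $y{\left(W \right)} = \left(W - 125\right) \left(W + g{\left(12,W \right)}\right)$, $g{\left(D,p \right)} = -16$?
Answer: $- \frac{331017243}{61} \approx -5.4265 \cdot 10^{6}$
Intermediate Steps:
$O{\left(C,s \right)} = 5058 s + \frac{5058}{521 + C}$ ($O{\left(C,s \right)} = 9 \left(s + \frac{1}{C + 521}\right) \left(427 + 135\right) = 9 \left(s + \frac{1}{521 + C}\right) 562 = 9 \left(562 s + \frac{562}{521 + C}\right) = 5058 s + \frac{5058}{521 + C}$)
$y{\left(W \right)} = \left(-125 + W\right) \left(-16 + W\right)$ ($y{\left(W \right)} = \left(W - 125\right) \left(W - 16\right) = \left(-125 + W\right) \left(-16 + W\right)$)
$O{\left(-477 - -322,-888 \right)} - y{\left(-898 \right)} = \frac{5058 \left(1 + 521 \left(-888\right) + \left(-477 - -322\right) \left(-888\right)\right)}{521 - 155} - \left(2000 + \left(-898\right)^{2} - -126618\right) = \frac{5058 \left(1 - 462648 + \left(-477 + 322\right) \left(-888\right)\right)}{521 + \left(-477 + 322\right)} - \left(2000 + 806404 + 126618\right) = \frac{5058 \left(1 - 462648 - -137640\right)}{521 - 155} - 935022 = \frac{5058 \left(1 - 462648 + 137640\right)}{366} - 935022 = 5058 \cdot \frac{1}{366} \left(-325007\right) - 935022 = - \frac{273980901}{61} - 935022 = - \frac{331017243}{61}$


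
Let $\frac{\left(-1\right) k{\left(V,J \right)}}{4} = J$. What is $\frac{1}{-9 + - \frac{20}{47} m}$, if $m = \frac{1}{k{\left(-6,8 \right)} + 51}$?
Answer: $- \frac{893}{8057} \approx -0.11084$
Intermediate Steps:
$k{\left(V,J \right)} = - 4 J$
$m = \frac{1}{19}$ ($m = \frac{1}{\left(-4\right) 8 + 51} = \frac{1}{-32 + 51} = \frac{1}{19} \approx 0.052632$)
$\frac{1}{-9 + - \frac{20}{47} m} = \frac{1}{-9 + - \frac{20}{47} \cdot \frac{1}{19}} = \frac{1}{-9 + \left(-20\right) \frac{1}{47} \cdot \frac{1}{19}} = \frac{1}{-9 - \frac{20}{893}} = \frac{1}{- \frac{8057}{893}} = - \frac{893}{8057}$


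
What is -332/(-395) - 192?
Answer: -75508/395 ≈ -191.16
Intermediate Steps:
-332/(-395) - 192 = -332*(-1/395) - 192 = 332/395 - 192 = -75508/395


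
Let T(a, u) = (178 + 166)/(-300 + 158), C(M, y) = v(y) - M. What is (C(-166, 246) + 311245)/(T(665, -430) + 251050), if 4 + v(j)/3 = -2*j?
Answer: 22004533/17824378 ≈ 1.2345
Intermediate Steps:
v(j) = -12 - 6*j (v(j) = -12 + 3*(-2*j) = -12 - 6*j)
C(M, y) = -12 - M - 6*y (C(M, y) = (-12 - 6*y) - M = -12 - M - 6*y)
T(a, u) = -172/71 (T(a, u) = 344/(-142) = 344*(-1/142) = -172/71)
(C(-166, 246) + 311245)/(T(665, -430) + 251050) = ((-12 - 1*(-166) - 6*246) + 311245)/(-172/71 + 251050) = ((-12 + 166 - 1476) + 311245)/(17824378/71) = (-1322 + 311245)*(71/17824378) = 309923*(71/17824378) = 22004533/17824378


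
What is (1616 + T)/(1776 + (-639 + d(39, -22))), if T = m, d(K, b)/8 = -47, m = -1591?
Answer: 25/761 ≈ 0.032852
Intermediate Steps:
d(K, b) = -376 (d(K, b) = 8*(-47) = -376)
T = -1591
(1616 + T)/(1776 + (-639 + d(39, -22))) = (1616 - 1591)/(1776 + (-639 - 376)) = 25/(1776 - 1015) = 25/761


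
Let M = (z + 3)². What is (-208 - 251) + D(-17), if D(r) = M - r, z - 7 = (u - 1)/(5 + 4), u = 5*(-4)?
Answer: -3449/9 ≈ -383.22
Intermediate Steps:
u = -20
z = 14/3 (z = 7 + (-20 - 1)/(5 + 4) = 7 - 21/9 = 7 - 21*⅑ = 7 - 7/3 = 14/3 ≈ 4.6667)
M = 529/9 (M = (14/3 + 3)² = (23/3)² = 529/9 ≈ 58.778)
D(r) = 529/9 - r
(-208 - 251) + D(-17) = (-208 - 251) + (529/9 - 1*(-17)) = -459 + (529/9 + 17) = -459 + 682/9 = -3449/9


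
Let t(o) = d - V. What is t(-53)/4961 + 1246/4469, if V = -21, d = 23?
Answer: 14142/49159 ≈ 0.28768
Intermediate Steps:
t(o) = 44 (t(o) = 23 - 1*(-21) = 23 + 21 = 44)
t(-53)/4961 + 1246/4469 = 44/4961 + 1246/4469 = 44*(1/4961) + 1246*(1/4469) = 4/451 + 1246/4469 = 14142/49159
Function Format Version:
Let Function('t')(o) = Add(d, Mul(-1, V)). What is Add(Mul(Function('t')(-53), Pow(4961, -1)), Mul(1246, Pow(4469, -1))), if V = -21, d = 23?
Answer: Rational(14142, 49159) ≈ 0.28768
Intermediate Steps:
Function('t')(o) = 44 (Function('t')(o) = Add(23, Mul(-1, -21)) = Add(23, 21) = 44)
Add(Mul(Function('t')(-53), Pow(4961, -1)), Mul(1246, Pow(4469, -1))) = Add(Mul(44, Pow(4961, -1)), Mul(1246, Pow(4469, -1))) = Add(Mul(44, Rational(1, 4961)), Mul(1246, Rational(1, 4469))) = Add(Rational(4, 451), Rational(1246, 4469)) = Rational(14142, 49159)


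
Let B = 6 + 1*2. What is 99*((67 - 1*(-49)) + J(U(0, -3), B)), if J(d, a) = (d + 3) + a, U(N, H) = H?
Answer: 12276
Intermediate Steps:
B = 8 (B = 6 + 2 = 8)
J(d, a) = 3 + a + d (J(d, a) = (3 + d) + a = 3 + a + d)
99*((67 - 1*(-49)) + J(U(0, -3), B)) = 99*((67 - 1*(-49)) + (3 + 8 - 3)) = 99*((67 + 49) + 8) = 99*(116 + 8) = 99*124 = 12276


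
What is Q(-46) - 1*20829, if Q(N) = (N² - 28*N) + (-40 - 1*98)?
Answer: -17563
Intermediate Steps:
Q(N) = -138 + N² - 28*N (Q(N) = (N² - 28*N) + (-40 - 98) = (N² - 28*N) - 138 = -138 + N² - 28*N)
Q(-46) - 1*20829 = (-138 + (-46)² - 28*(-46)) - 1*20829 = (-138 + 2116 + 1288) - 20829 = 3266 - 20829 = -17563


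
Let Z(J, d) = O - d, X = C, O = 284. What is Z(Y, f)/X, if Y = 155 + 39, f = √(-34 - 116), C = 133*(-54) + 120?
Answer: -142/3531 + 5*I*√6/7062 ≈ -0.040215 + 0.0017343*I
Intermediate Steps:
C = -7062 (C = -7182 + 120 = -7062)
f = 5*I*√6 (f = √(-150) = 5*I*√6 ≈ 12.247*I)
X = -7062
Y = 194
Z(J, d) = 284 - d
Z(Y, f)/X = (284 - 5*I*√6)/(-7062) = (284 - 5*I*√6)*(-1/7062) = -142/3531 + 5*I*√6/7062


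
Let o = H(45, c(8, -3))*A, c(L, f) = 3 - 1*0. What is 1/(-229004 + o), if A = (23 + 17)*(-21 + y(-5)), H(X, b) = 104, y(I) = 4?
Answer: -1/299724 ≈ -3.3364e-6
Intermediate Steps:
c(L, f) = 3 (c(L, f) = 3 + 0 = 3)
A = -680 (A = (23 + 17)*(-21 + 4) = 40*(-17) = -680)
o = -70720 (o = 104*(-680) = -70720)
1/(-229004 + o) = 1/(-229004 - 70720) = 1/(-299724) = -1/299724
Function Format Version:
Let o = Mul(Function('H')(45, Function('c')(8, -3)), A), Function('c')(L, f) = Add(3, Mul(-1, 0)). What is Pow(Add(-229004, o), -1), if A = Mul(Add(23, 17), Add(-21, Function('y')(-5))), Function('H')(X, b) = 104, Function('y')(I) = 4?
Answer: Rational(-1, 299724) ≈ -3.3364e-6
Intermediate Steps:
Function('c')(L, f) = 3 (Function('c')(L, f) = Add(3, 0) = 3)
A = -680 (A = Mul(Add(23, 17), Add(-21, 4)) = Mul(40, -17) = -680)
o = -70720 (o = Mul(104, -680) = -70720)
Pow(Add(-229004, o), -1) = Pow(Add(-229004, -70720), -1) = Pow(-299724, -1) = Rational(-1, 299724)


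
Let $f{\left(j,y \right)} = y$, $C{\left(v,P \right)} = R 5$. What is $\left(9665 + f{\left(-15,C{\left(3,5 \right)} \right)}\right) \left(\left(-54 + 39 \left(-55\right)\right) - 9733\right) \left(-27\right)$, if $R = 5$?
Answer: $3121769160$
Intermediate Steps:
$C{\left(v,P \right)} = 25$ ($C{\left(v,P \right)} = 5 \cdot 5 = 25$)
$\left(9665 + f{\left(-15,C{\left(3,5 \right)} \right)}\right) \left(\left(-54 + 39 \left(-55\right)\right) - 9733\right) \left(-27\right) = \left(9665 + 25\right) \left(\left(-54 + 39 \left(-55\right)\right) - 9733\right) \left(-27\right) = 9690 \left(\left(-54 - 2145\right) - 9733\right) \left(-27\right) = 9690 \left(-2199 - 9733\right) \left(-27\right) = 9690 \left(-11932\right) \left(-27\right) = \left(-115621080\right) \left(-27\right) = 3121769160$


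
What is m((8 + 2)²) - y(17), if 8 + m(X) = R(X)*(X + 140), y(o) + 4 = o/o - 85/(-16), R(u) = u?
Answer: 383835/16 ≈ 23990.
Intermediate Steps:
y(o) = 37/16 (y(o) = -4 + (o/o - 85/(-16)) = -4 + (1 - 85*(-1/16)) = -4 + (1 + 85/16) = -4 + 101/16 = 37/16)
m(X) = -8 + X*(140 + X) (m(X) = -8 + X*(X + 140) = -8 + X*(140 + X))
m((8 + 2)²) - y(17) = (-8 + ((8 + 2)²)² + 140*(8 + 2)²) - 1*37/16 = (-8 + (10²)² + 140*10²) - 37/16 = (-8 + 100² + 140*100) - 37/16 = (-8 + 10000 + 14000) - 37/16 = 23992 - 37/16 = 383835/16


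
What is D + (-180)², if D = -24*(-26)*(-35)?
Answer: 10560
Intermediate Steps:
D = -21840 (D = 624*(-35) = -21840)
D + (-180)² = -21840 + (-180)² = -21840 + 32400 = 10560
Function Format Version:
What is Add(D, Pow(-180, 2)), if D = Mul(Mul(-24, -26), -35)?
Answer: 10560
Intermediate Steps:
D = -21840 (D = Mul(624, -35) = -21840)
Add(D, Pow(-180, 2)) = Add(-21840, Pow(-180, 2)) = Add(-21840, 32400) = 10560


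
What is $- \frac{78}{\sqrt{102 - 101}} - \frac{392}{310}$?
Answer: $- \frac{12286}{155} \approx -79.265$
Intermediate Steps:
$- \frac{78}{\sqrt{102 - 101}} - \frac{392}{310} = - \frac{78}{\sqrt{1}} - \frac{196}{155} = - \frac{78}{1} - \frac{196}{155} = \left(-78\right) 1 - \frac{196}{155} = -78 - \frac{196}{155} = - \frac{12286}{155}$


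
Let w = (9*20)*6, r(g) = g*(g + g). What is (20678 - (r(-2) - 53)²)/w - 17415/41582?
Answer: 378410423/22454280 ≈ 16.852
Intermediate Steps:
r(g) = 2*g² (r(g) = g*(2*g) = 2*g²)
w = 1080 (w = 180*6 = 1080)
(20678 - (r(-2) - 53)²)/w - 17415/41582 = (20678 - (2*(-2)² - 53)²)/1080 - 17415/41582 = (20678 - (2*4 - 53)²)*(1/1080) - 17415*1/41582 = (20678 - (8 - 53)²)*(1/1080) - 17415/41582 = (20678 - 1*(-45)²)*(1/1080) - 17415/41582 = (20678 - 1*2025)*(1/1080) - 17415/41582 = (20678 - 2025)*(1/1080) - 17415/41582 = 18653*(1/1080) - 17415/41582 = 18653/1080 - 17415/41582 = 378410423/22454280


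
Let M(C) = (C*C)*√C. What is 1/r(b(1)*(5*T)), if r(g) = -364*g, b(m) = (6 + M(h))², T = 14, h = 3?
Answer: -31/121310280 + √3/10109190 ≈ -8.4209e-8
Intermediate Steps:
M(C) = C^(5/2) (M(C) = C²*√C = C^(5/2))
b(m) = (6 + 9*√3)² (b(m) = (6 + 3^(5/2))² = (6 + 9*√3)²)
1/r(b(1)*(5*T)) = 1/(-364*(279 + 108*√3)*5*14) = 1/(-364*(279 + 108*√3)*70) = 1/(-364*(19530 + 7560*√3)) = 1/(-7108920 - 2751840*√3)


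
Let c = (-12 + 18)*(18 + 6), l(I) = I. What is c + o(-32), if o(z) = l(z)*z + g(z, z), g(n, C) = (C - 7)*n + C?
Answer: 2384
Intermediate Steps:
g(n, C) = C + n*(-7 + C) (g(n, C) = (-7 + C)*n + C = n*(-7 + C) + C = C + n*(-7 + C))
o(z) = -6*z + 2*z² (o(z) = z*z + (z - 7*z + z*z) = z² + (z - 7*z + z²) = z² + (z² - 6*z) = -6*z + 2*z²)
c = 144 (c = 6*24 = 144)
c + o(-32) = 144 + 2*(-32)*(-3 - 32) = 144 + 2*(-32)*(-35) = 144 + 2240 = 2384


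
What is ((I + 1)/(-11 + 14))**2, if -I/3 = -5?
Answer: 256/9 ≈ 28.444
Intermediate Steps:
I = 15 (I = -3*(-5) = 15)
((I + 1)/(-11 + 14))**2 = ((15 + 1)/(-11 + 14))**2 = (16/3)**2 = 256/9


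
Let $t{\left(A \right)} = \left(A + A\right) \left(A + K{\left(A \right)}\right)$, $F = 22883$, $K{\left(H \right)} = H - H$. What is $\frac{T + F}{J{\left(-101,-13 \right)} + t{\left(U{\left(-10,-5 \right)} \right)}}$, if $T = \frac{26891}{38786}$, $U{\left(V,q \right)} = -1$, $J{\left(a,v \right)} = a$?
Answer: $- \frac{295855643}{1279938} \approx -231.15$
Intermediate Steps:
$K{\left(H \right)} = 0$
$t{\left(A \right)} = 2 A^{2}$ ($t{\left(A \right)} = \left(A + A\right) \left(A + 0\right) = 2 A A = 2 A^{2}$)
$T = \frac{26891}{38786}$ ($T = 26891 \cdot \frac{1}{38786} = \frac{26891}{38786} \approx 0.69332$)
$\frac{T + F}{J{\left(-101,-13 \right)} + t{\left(U{\left(-10,-5 \right)} \right)}} = \frac{\frac{26891}{38786} + 22883}{-101 + 2 \left(-1\right)^{2}} = \frac{887566929}{38786 \left(-101 + 2 \cdot 1\right)} = \frac{887566929}{38786 \left(-101 + 2\right)} = \frac{887566929}{38786 \left(-99\right)} = \frac{887566929}{38786} \left(- \frac{1}{99}\right) = - \frac{295855643}{1279938}$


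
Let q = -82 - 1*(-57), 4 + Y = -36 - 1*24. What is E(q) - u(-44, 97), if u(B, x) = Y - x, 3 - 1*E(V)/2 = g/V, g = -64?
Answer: 4047/25 ≈ 161.88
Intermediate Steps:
Y = -64 (Y = -4 + (-36 - 1*24) = -4 + (-36 - 24) = -4 - 60 = -64)
q = -25 (q = -82 + 57 = -25)
E(V) = 6 + 128/V (E(V) = 6 - (-128)/V = 6 + 128/V)
u(B, x) = -64 - x
E(q) - u(-44, 97) = (6 + 128/(-25)) - (-64 - 1*97) = (6 + 128*(-1/25)) - (-64 - 97) = (6 - 128/25) - 1*(-161) = 22/25 + 161 = 4047/25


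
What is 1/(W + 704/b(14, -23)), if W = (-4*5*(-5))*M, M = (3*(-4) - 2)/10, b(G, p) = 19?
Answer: -19/1956 ≈ -0.0097137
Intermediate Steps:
M = -7/5 (M = (-12 - 2)*(⅒) = -14*⅒ = -7/5 ≈ -1.4000)
W = -140 (W = (-4*5*(-5))*(-7/5) = -20*(-5)*(-7/5) = 100*(-7/5) = -140)
1/(W + 704/b(14, -23)) = 1/(-140 + 704/19) = 1/(-1956/19) = -19/1956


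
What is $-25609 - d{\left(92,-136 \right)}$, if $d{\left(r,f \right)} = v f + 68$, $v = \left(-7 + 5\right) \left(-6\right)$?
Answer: $-24045$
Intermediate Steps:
$v = 12$ ($v = \left(-2\right) \left(-6\right) = 12$)
$d{\left(r,f \right)} = 68 + 12 f$ ($d{\left(r,f \right)} = 12 f + 68 = 68 + 12 f$)
$-25609 - d{\left(92,-136 \right)} = -25609 - \left(68 + 12 \left(-136\right)\right) = -25609 - \left(68 - 1632\right) = -25609 - -1564 = -25609 + 1564 = -24045$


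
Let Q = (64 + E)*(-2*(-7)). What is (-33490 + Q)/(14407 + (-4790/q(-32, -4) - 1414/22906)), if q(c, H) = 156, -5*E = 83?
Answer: -11278822776/4939529945 ≈ -2.2834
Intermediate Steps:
E = -83/5 (E = -⅕*83 = -83/5 ≈ -16.600)
Q = 3318/5 (Q = (64 - 83/5)*(-2*(-7)) = (237/5)*14 = 3318/5 ≈ 663.60)
(-33490 + Q)/(14407 + (-4790/q(-32, -4) - 1414/22906)) = (-33490 + 3318/5)/(14407 + (-4790/156 - 1414/22906)) = -164132/(5*(14407 + (-4790*1/156 - 1414*1/22906))) = -164132/(5*(14407 + (-2395/78 - 707/11453))) = -164132/(5*(14407 - 2114237/68718)) = -164132/(5*987905989/68718) = -164132/5*68718/987905989 = -11278822776/4939529945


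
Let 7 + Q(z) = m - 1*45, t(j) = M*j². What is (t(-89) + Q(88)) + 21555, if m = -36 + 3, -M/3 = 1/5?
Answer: 83587/5 ≈ 16717.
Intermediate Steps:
M = -⅗ (M = -3/5 = -3*⅕ = -⅗ ≈ -0.60000)
m = -33
t(j) = -3*j²/5
Q(z) = -85 (Q(z) = -7 + (-33 - 1*45) = -7 + (-33 - 45) = -7 - 78 = -85)
(t(-89) + Q(88)) + 21555 = (-⅗*(-89)² - 85) + 21555 = (-⅗*7921 - 85) + 21555 = (-23763/5 - 85) + 21555 = -24188/5 + 21555 = 83587/5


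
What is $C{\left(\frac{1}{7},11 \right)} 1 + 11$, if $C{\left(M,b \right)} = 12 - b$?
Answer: $12$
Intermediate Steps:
$C{\left(\frac{1}{7},11 \right)} 1 + 11 = \left(12 - 11\right) 1 + 11 = 1 \cdot 1 + 11 = 1 + 11 = 12$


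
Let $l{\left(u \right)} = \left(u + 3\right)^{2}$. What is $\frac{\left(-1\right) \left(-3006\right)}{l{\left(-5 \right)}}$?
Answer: $\frac{1503}{2} \approx 751.5$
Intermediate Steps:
$l{\left(u \right)} = \left(3 + u\right)^{2}$
$\frac{\left(-1\right) \left(-3006\right)}{l{\left(-5 \right)}} = \frac{\left(-1\right) \left(-3006\right)}{\left(3 - 5\right)^{2}} = \frac{3006}{\left(-2\right)^{2}} = \frac{3006}{4} = 3006 \cdot \frac{1}{4} = \frac{1503}{2}$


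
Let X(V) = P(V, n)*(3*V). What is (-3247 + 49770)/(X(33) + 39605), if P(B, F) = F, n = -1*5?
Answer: 46523/39110 ≈ 1.1895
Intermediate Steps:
n = -5
X(V) = -15*V
(-3247 + 49770)/(X(33) + 39605) = (-3247 + 49770)/(-15*33 + 39605) = 46523/(-495 + 39605) = 46523/39110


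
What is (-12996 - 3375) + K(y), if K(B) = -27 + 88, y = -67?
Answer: -16310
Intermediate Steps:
K(B) = 61
(-12996 - 3375) + K(y) = (-12996 - 3375) + 61 = -16371 + 61 = -16310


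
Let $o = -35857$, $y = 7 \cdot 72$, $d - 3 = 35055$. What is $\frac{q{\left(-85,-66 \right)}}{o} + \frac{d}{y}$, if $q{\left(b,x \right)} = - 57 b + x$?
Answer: $\frac{209111015}{3011988} \approx 69.426$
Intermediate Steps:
$d = 35058$ ($d = 3 + 35055 = 35058$)
$q{\left(b,x \right)} = x - 57 b$
$y = 504$
$\frac{q{\left(-85,-66 \right)}}{o} + \frac{d}{y} = \frac{-66 - -4845}{-35857} + \frac{35058}{504} = \left(-66 + 4845\right) \left(- \frac{1}{35857}\right) + 35058 \cdot \frac{1}{504} = 4779 \left(- \frac{1}{35857}\right) + \frac{5843}{84} = - \frac{4779}{35857} + \frac{5843}{84} = \frac{209111015}{3011988}$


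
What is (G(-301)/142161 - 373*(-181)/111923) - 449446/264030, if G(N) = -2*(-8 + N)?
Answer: -766471065926288/700167321960015 ≈ -1.0947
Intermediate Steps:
G(N) = 16 - 2*N
(G(-301)/142161 - 373*(-181)/111923) - 449446/264030 = ((16 - 2*(-301))/142161 - 373*(-181)/111923) - 449446/264030 = ((16 + 602)*(1/142161) + 67513*(1/111923)) - 449446/264030 = (618*(1/142161) + 67513/111923) - 1*224723/132015 = (206/47387 + 67513/111923) - 224723/132015 = 3222294669/5303695201 - 224723/132015 = -766471065926288/700167321960015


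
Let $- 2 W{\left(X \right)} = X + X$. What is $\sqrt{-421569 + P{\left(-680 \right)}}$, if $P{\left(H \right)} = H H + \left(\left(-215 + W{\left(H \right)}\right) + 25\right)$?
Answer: $\sqrt{41321} \approx 203.28$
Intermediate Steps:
$W{\left(X \right)} = - X$ ($W{\left(X \right)} = - \frac{X + X}{2} = - \frac{2 X}{2} = - X$)
$P{\left(H \right)} = -190 + H^{2} - H$ ($P{\left(H \right)} = H H + \left(\left(-215 - H\right) + 25\right) = H^{2} - \left(190 + H\right) = -190 + H^{2} - H$)
$\sqrt{-421569 + P{\left(-680 \right)}} = \sqrt{-421569 - \left(-490 - 462400\right)} = \sqrt{-421569 + \left(-190 + 462400 + 680\right)} = \sqrt{-421569 + 462890} = \sqrt{41321}$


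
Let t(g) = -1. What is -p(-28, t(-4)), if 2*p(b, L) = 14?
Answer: -7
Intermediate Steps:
p(b, L) = 7 (p(b, L) = (1/2)*14 = 7)
-p(-28, t(-4)) = -1*7 = -7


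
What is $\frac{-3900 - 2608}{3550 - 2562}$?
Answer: $- \frac{1627}{247} \approx -6.587$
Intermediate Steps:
$\frac{-3900 - 2608}{3550 - 2562} = - \frac{6508}{3550 - 2562} = - \frac{6508}{988} = \left(-6508\right) \frac{1}{988} = - \frac{1627}{247}$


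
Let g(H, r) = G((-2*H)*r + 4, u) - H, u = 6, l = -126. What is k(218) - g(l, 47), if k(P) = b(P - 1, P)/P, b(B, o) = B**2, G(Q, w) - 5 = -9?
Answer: 20493/218 ≈ 94.005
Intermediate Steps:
G(Q, w) = -4 (G(Q, w) = 5 - 9 = -4)
g(H, r) = -4 - H
k(P) = (-1 + P)**2/P (k(P) = (P - 1)**2/P = (-1 + P)**2/P)
k(218) - g(l, 47) = (-1 + 218)**2/218 - (-4 - 1*(-126)) = (1/218)*217**2 - (-4 + 126) = (1/218)*47089 - 1*122 = 47089/218 - 122 = 20493/218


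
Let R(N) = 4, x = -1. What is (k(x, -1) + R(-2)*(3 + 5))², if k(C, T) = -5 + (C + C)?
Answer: 625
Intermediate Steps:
k(C, T) = -5 + 2*C
(k(x, -1) + R(-2)*(3 + 5))² = ((-5 + 2*(-1)) + 4*(3 + 5))² = ((-5 - 2) + 4*8)² = (-7 + 32)² = 25² = 625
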